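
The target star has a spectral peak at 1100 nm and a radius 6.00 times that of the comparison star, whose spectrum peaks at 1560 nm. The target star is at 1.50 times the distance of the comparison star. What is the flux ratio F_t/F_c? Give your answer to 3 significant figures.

Wien's law: T_t/T_c = λ_c/λ_t = 1560/1100 = 1.418.
L_t/L_c = (R_t/R_c)²(T_t/T_c)⁴ = (6.00)²(1.418)⁴ = 145.6.
F_t/F_c = (L_t/L_c)/(d_t/d_c)² = 145.6/(1.50)² = 64.72.

64.7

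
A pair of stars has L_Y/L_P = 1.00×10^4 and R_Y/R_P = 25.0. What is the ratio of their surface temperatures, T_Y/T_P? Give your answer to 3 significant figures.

L ∝ R²T⁴ gives T ∝ (L/R²)^(1/4), so
T_Y/T_P = (1.00×10^4 / 25.0²)^(1/4) = (16.00)^(1/4) = 2.000.

2.00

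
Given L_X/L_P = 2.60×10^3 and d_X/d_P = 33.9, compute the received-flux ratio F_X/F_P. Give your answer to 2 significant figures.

2.3

F = L/(4πd²), so F_X/F_P = (L_X/L_P) / (d_X/d_P)²
= 2.60×10^3 / (33.9)² = 2.60×10^3 / 1149 = 2.262.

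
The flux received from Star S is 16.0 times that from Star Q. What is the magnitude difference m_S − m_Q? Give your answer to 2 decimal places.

-3.01

m_S − m_Q = −2.5 log₁₀(F_S/F_Q) = −2.5 log₁₀(16.0) = −2.5 × (1.204) = -3.010.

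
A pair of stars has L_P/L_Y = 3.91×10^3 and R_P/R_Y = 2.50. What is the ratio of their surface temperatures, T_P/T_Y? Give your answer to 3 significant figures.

L ∝ R²T⁴ gives T ∝ (L/R²)^(1/4), so
T_P/T_Y = (3.91×10^3 / 2.50²)^(1/4) = (625.6)^(1/4) = 5.001.

5.00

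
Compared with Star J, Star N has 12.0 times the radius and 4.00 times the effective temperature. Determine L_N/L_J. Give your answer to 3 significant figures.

From the Stefan–Boltzmann law, L ∝ R²T⁴, so
L_N/L_J = (R_N/R_J)² (T_N/T_J)⁴ = (12.0)² × (4.00)⁴ = 144.0 × 256.0 = 3.686×10^4.

3.69×10^4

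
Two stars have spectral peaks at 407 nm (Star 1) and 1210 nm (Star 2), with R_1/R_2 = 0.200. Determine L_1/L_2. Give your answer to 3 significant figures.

3.12

Wien's law gives T ∝ 1/λ_max, so T_1/T_2 = λ_2/λ_1 = 1210/407 = 2.973.
Then L ∝ R²T⁴ gives L_1/L_2 = (0.200)² × (2.973)⁴ = 0.04000 × 78.12 = 3.125.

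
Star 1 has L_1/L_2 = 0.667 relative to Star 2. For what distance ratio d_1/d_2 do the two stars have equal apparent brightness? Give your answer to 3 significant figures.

0.817

Equal flux requires L_1/d_1² = L_2/d_2², so d_1/d_2 = √(L_1/L_2)
= √(0.667) = 0.8167.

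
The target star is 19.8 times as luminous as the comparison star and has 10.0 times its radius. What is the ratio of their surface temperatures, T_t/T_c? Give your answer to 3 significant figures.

L ∝ R²T⁴ gives T ∝ (L/R²)^(1/4), so
T_t/T_c = (19.8 / 10.0²)^(1/4) = (0.1980)^(1/4) = 0.6671.

0.667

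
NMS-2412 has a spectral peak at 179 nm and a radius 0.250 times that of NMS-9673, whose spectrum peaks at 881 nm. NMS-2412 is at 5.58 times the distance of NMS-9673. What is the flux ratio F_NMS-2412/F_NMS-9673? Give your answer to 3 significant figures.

Wien's law: T_NMS-2412/T_NMS-9673 = λ_NMS-9673/λ_NMS-2412 = 881/179 = 4.922.
L_NMS-2412/L_NMS-9673 = (R_NMS-2412/R_NMS-9673)²(T_NMS-2412/T_NMS-9673)⁴ = (0.250)²(4.922)⁴ = 36.68.
F_NMS-2412/F_NMS-9673 = (L_NMS-2412/L_NMS-9673)/(d_NMS-2412/d_NMS-9673)² = 36.68/(5.58)² = 1.178.

1.18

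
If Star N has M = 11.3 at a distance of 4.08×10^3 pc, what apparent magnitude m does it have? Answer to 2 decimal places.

m = M + 5 log₁₀(d/10 pc) = 11.3 + 5 log₁₀(4.08×10^3/10)
  = 11.3 + 5 × 2.611 = 11.3 + 13.05 = 24.35.

24.35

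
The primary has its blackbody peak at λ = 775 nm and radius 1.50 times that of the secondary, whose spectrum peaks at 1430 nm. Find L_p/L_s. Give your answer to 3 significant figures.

26.1

Wien's law gives T ∝ 1/λ_max, so T_p/T_s = λ_s/λ_p = 1430/775 = 1.845.
Then L ∝ R²T⁴ gives L_p/L_s = (1.50)² × (1.845)⁴ = 2.250 × 11.59 = 26.08.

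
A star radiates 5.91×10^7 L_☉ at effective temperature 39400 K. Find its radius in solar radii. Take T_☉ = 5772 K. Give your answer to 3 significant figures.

165 solar radii

R/R_☉ = √(L/L_☉) / (T/T_☉)² = √(5.91×10^7) / (6.826)²
       = 7688 / 46.60 = 165.0.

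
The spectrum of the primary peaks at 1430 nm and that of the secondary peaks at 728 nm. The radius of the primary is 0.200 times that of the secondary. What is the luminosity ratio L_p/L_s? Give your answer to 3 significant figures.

Wien's law gives T ∝ 1/λ_max, so T_p/T_s = λ_s/λ_p = 728/1430 = 0.5091.
Then L ∝ R²T⁴ gives L_p/L_s = (0.200)² × (0.5091)⁴ = 0.04000 × 0.06717 = 0.002687.

0.00269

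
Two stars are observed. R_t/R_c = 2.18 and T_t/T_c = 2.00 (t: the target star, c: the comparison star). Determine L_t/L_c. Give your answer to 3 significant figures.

From the Stefan–Boltzmann law, L ∝ R²T⁴, so
L_t/L_c = (R_t/R_c)² (T_t/T_c)⁴ = (2.18)² × (2.00)⁴ = 4.752 × 16.00 = 76.04.

76.0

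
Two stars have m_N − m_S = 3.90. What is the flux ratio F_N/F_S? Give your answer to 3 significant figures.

F_N/F_S = 10^(−(m_N − m_S)/2.5) = 10^(-3.90/2.5) = 10^-1.560 = 0.02754.

0.0275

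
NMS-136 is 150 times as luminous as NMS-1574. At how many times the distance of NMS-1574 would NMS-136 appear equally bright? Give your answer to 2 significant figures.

12

Equal flux requires L_NMS-136/d_NMS-136² = L_NMS-1574/d_NMS-1574², so d_NMS-136/d_NMS-1574 = √(L_NMS-136/L_NMS-1574)
= √(150) = 12.25.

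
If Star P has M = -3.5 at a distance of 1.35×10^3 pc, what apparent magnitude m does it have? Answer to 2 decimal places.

m = M + 5 log₁₀(d/10 pc) = -3.5 + 5 log₁₀(1.35×10^3/10)
  = -3.5 + 5 × 2.130 = -3.5 + 10.65 = 7.15.

7.15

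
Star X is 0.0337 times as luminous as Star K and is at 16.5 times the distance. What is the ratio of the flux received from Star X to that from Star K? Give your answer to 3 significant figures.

1.24×10^-4

F = L/(4πd²), so F_X/F_K = (L_X/L_K) / (d_X/d_K)²
= 0.0337 / (16.5)² = 0.0337 / 272.2 = 1.238×10^-4.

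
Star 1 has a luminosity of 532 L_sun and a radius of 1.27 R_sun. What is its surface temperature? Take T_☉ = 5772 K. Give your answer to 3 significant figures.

2.46×10^4 K

T/T_☉ = (L/L_☉)^(1/4) / (R/R_☉)^(1/2)
T = 5772 × (532)^(1/4) / √(1.27) = 5772 × 4.803 / 1.127 = 2.460×10^4 K.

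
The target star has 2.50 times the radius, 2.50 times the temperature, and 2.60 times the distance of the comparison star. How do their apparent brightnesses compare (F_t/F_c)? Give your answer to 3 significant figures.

L_t/L_c = (R_t/R_c)²(T_t/T_c)⁴ = (2.50)² × (2.50)⁴ = 244.1.
F_t/F_c = (L_t/L_c)/(d_t/d_c)² = 244.1 / (2.60)² = 36.12.

36.1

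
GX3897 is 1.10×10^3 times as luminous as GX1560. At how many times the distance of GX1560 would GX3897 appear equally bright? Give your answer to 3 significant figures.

Equal flux requires L_GX3897/d_GX3897² = L_GX1560/d_GX1560², so d_GX3897/d_GX1560 = √(L_GX3897/L_GX1560)
= √(1.10×10^3) = 33.17.

33.2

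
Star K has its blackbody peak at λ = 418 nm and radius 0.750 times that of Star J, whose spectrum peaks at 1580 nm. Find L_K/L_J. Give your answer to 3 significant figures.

115

Wien's law gives T ∝ 1/λ_max, so T_K/T_J = λ_J/λ_K = 1580/418 = 3.780.
Then L ∝ R²T⁴ gives L_K/L_J = (0.750)² × (3.780)⁴ = 0.5625 × 204.1 = 114.8.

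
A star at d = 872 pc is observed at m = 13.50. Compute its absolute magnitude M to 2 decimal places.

M = m − 5 log₁₀(d/10 pc) = 13.50 − 5 log₁₀(872/10)
  = 13.50 − 5 × 1.941 = 13.50 − 9.70 = 3.80.

3.80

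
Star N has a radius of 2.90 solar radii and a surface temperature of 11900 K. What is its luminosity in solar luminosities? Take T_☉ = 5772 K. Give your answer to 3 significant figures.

L/L_☉ = (R/R_☉)² (T/T_☉)⁴ = (2.90)² × (11900/5772)⁴
       = 8.410 × (2.062)⁴ = 8.410 × 18.07 = 151.9.

152 solar luminosities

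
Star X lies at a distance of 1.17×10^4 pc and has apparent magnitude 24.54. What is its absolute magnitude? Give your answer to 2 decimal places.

M = m − 5 log₁₀(d/10 pc) = 24.54 − 5 log₁₀(1.17×10^4/10)
  = 24.54 − 5 × 3.068 = 24.54 − 15.34 = 9.20.

9.20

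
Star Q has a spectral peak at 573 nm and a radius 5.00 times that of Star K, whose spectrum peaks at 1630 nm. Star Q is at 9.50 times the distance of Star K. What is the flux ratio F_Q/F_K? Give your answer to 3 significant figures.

Wien's law: T_Q/T_K = λ_K/λ_Q = 1630/573 = 2.845.
L_Q/L_K = (R_Q/R_K)²(T_Q/T_K)⁴ = (5.00)²(2.845)⁴ = 1637.
F_Q/F_K = (L_Q/L_K)/(d_Q/d_K)² = 1637/(9.50)² = 18.14.

18.1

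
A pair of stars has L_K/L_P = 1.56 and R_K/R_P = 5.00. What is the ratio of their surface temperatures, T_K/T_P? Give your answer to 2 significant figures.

0.50

L ∝ R²T⁴ gives T ∝ (L/R²)^(1/4), so
T_K/T_P = (1.56 / 5.00²)^(1/4) = (0.06240)^(1/4) = 0.4998.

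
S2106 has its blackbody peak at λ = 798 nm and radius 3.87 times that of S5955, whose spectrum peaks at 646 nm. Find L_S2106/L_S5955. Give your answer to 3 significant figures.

Wien's law gives T ∝ 1/λ_max, so T_S2106/T_S5955 = λ_S5955/λ_S2106 = 646/798 = 0.8095.
Then L ∝ R²T⁴ gives L_S2106/L_S5955 = (3.87)² × (0.8095)⁴ = 14.98 × 0.4295 = 6.432.

6.43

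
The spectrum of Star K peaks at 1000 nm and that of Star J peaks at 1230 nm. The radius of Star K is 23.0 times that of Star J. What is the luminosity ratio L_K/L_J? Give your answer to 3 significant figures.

1.21×10^3

Wien's law gives T ∝ 1/λ_max, so T_K/T_J = λ_J/λ_K = 1230/1000 = 1.230.
Then L ∝ R²T⁴ gives L_K/L_J = (23.0)² × (1.230)⁴ = 529.0 × 2.289 = 1211.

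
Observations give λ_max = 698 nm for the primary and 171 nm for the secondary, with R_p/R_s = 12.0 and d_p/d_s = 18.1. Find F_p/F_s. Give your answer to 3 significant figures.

0.00158

Wien's law: T_p/T_s = λ_s/λ_p = 171/698 = 0.2450.
L_p/L_s = (R_p/R_s)²(T_p/T_s)⁴ = (12.0)²(0.2450)⁴ = 0.5187.
F_p/F_s = (L_p/L_s)/(d_p/d_s)² = 0.5187/(18.1)² = 0.001583.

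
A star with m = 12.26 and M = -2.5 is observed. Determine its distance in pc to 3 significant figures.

m − M = 5 log₁₀(d/10 pc)
12.26 − (-2.5) = 14.76 = 5 log₁₀(d/10)
d = 10 × 10^(14.76/5) = 10 × 10^2.952 = 8954 pc.

8.95×10^3 pc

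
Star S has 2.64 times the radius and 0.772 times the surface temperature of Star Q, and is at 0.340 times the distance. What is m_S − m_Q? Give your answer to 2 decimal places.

L_S/L_Q = (2.64)²(0.772)⁴ = 2.476.
F_S/F_Q = (L_S/L_Q)/(d_S/d_Q)² = 2.476/0.1156 = 21.42.
m_S − m_Q = −2.5 log₁₀(21.42) = -3.33.

-3.33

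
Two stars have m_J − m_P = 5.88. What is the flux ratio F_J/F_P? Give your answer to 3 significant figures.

0.00445

F_J/F_P = 10^(−(m_J − m_P)/2.5) = 10^(-5.88/2.5) = 10^-2.352 = 0.004446.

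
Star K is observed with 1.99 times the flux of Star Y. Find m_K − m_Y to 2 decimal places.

-0.75

m_K − m_Y = −2.5 log₁₀(F_K/F_Y) = −2.5 log₁₀(1.99) = −2.5 × (0.299) = -0.747.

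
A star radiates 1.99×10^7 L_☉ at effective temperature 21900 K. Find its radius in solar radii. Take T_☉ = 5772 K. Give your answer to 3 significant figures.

310 solar radii

R/R_☉ = √(L/L_☉) / (T/T_☉)² = √(1.99×10^7) / (3.794)²
       = 4461 / 14.40 = 309.9.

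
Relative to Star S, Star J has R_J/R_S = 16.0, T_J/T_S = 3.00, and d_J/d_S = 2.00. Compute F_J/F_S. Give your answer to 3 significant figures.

5.18×10^3

L_J/L_S = (R_J/R_S)²(T_J/T_S)⁴ = (16.0)² × (3.00)⁴ = 2.074×10^4.
F_J/F_S = (L_J/L_S)/(d_J/d_S)² = 2.074×10^4 / (2.00)² = 5184.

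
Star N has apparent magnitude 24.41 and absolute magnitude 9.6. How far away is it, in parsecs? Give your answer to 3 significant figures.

9.16×10^3 pc

m − M = 5 log₁₀(d/10 pc)
24.41 − (9.6) = 14.81 = 5 log₁₀(d/10)
d = 10 × 10^(14.81/5) = 10 × 10^2.962 = 9162 pc.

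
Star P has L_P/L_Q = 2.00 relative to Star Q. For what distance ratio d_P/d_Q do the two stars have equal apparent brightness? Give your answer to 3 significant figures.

Equal flux requires L_P/d_P² = L_Q/d_Q², so d_P/d_Q = √(L_P/L_Q)
= √(2.00) = 1.414.

1.41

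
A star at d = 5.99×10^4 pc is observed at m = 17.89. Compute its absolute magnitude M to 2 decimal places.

-1.00

M = m − 5 log₁₀(d/10 pc) = 17.89 − 5 log₁₀(5.99×10^4/10)
  = 17.89 − 5 × 3.777 = 17.89 − 18.89 = -1.00.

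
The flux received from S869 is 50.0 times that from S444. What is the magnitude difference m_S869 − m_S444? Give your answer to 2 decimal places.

m_S869 − m_S444 = −2.5 log₁₀(F_S869/F_S444) = −2.5 log₁₀(50.0) = −2.5 × (1.699) = -4.247.

-4.25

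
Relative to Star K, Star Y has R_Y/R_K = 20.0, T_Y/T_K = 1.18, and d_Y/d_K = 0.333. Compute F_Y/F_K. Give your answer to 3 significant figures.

6.99×10^3

L_Y/L_K = (R_Y/R_K)²(T_Y/T_K)⁴ = (20.0)² × (1.18)⁴ = 775.5.
F_Y/F_K = (L_Y/L_K)/(d_Y/d_K)² = 775.5 / (0.333)² = 6994.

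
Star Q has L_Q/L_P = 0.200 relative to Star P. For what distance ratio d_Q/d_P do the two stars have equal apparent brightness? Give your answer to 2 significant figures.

Equal flux requires L_Q/d_Q² = L_P/d_P², so d_Q/d_P = √(L_Q/L_P)
= √(0.200) = 0.4472.

0.45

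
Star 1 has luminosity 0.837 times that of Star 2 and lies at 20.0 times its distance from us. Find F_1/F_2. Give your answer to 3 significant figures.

F = L/(4πd²), so F_1/F_2 = (L_1/L_2) / (d_1/d_2)²
= 0.837 / (20.0)² = 0.837 / 400.0 = 0.002092.

0.00209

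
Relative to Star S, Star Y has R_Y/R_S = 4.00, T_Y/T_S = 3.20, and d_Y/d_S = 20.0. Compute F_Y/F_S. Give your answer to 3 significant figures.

4.19

L_Y/L_S = (R_Y/R_S)²(T_Y/T_S)⁴ = (4.00)² × (3.20)⁴ = 1678.
F_Y/F_S = (L_Y/L_S)/(d_Y/d_S)² = 1678 / (20.0)² = 4.194.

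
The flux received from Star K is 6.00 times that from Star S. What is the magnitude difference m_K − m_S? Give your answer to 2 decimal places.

-1.95

m_K − m_S = −2.5 log₁₀(F_K/F_S) = −2.5 log₁₀(6.00) = −2.5 × (0.778) = -1.945.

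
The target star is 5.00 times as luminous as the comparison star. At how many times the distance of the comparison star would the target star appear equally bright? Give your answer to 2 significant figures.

2.2

Equal flux requires L_t/d_t² = L_c/d_c², so d_t/d_c = √(L_t/L_c)
= √(5.00) = 2.236.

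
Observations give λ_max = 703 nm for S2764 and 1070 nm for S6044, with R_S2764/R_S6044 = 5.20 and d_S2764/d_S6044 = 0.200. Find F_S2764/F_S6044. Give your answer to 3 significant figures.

3.63×10^3

Wien's law: T_S2764/T_S6044 = λ_S6044/λ_S2764 = 1070/703 = 1.522.
L_S2764/L_S6044 = (R_S2764/R_S6044)²(T_S2764/T_S6044)⁴ = (5.20)²(1.522)⁴ = 145.1.
F_S2764/F_S6044 = (L_S2764/L_S6044)/(d_S2764/d_S6044)² = 145.1/(0.200)² = 3628.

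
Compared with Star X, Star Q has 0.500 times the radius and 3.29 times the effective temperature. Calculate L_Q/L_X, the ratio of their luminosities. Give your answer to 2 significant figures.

29

From the Stefan–Boltzmann law, L ∝ R²T⁴, so
L_Q/L_X = (R_Q/R_X)² (T_Q/T_X)⁴ = (0.500)² × (3.29)⁴ = 0.2500 × 117.2 = 29.29.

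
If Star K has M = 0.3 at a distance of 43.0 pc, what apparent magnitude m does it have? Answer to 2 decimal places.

m = M + 5 log₁₀(d/10 pc) = 0.3 + 5 log₁₀(43.0/10)
  = 0.3 + 5 × 0.633 = 0.3 + 3.17 = 3.47.

3.47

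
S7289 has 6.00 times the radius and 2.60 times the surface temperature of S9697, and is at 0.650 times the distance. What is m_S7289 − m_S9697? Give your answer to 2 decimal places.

-8.98

L_S7289/L_S9697 = (6.00)²(2.60)⁴ = 1645.
F_S7289/F_S9697 = (L_S7289/L_S9697)/(d_S7289/d_S9697)² = 1645/0.4225 = 3894.
m_S7289 − m_S9697 = −2.5 log₁₀(3894) = -8.98.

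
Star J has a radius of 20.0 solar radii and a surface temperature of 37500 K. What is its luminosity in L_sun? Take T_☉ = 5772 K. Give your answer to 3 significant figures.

7.13×10^5 L_sun

L/L_☉ = (R/R_☉)² (T/T_☉)⁴ = (20.0)² × (37500/5772)⁴
       = 400.0 × (6.497)⁴ = 400.0 × 1782 = 7.127×10^5.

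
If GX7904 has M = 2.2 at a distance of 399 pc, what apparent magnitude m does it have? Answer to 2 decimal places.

m = M + 5 log₁₀(d/10 pc) = 2.2 + 5 log₁₀(399/10)
  = 2.2 + 5 × 1.601 = 2.2 + 8.00 = 10.20.

10.20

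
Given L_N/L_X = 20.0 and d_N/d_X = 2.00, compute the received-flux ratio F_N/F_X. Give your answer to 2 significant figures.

F = L/(4πd²), so F_N/F_X = (L_N/L_X) / (d_N/d_X)²
= 20.0 / (2.00)² = 20.0 / 4.000 = 5.000.

5.0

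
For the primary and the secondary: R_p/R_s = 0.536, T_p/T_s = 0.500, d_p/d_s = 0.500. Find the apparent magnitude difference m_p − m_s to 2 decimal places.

2.86

L_p/L_s = (0.536)²(0.500)⁴ = 0.01796.
F_p/F_s = (L_p/L_s)/(d_p/d_s)² = 0.01796/0.2500 = 0.07182.
m_p − m_s = −2.5 log₁₀(0.07182) = 2.86.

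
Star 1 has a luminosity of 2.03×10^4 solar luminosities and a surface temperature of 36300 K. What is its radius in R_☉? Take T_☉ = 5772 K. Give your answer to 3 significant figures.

3.60 R_☉

R/R_☉ = √(L/L_☉) / (T/T_☉)² = √(2.03×10^4) / (6.289)²
       = 142.5 / 39.55 = 3.602.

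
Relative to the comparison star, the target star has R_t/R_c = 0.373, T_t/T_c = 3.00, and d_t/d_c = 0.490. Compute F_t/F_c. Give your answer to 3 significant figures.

L_t/L_c = (R_t/R_c)²(T_t/T_c)⁴ = (0.373)² × (3.00)⁴ = 11.27.
F_t/F_c = (L_t/L_c)/(d_t/d_c)² = 11.27 / (0.490)² = 46.94.

46.9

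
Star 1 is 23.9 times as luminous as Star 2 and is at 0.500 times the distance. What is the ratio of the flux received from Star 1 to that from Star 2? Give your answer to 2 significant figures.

96

F = L/(4πd²), so F_1/F_2 = (L_1/L_2) / (d_1/d_2)²
= 23.9 / (0.500)² = 23.9 / 0.2500 = 95.60.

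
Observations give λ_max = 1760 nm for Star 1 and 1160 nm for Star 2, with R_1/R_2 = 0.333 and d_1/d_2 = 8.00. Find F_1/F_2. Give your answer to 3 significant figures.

Wien's law: T_1/T_2 = λ_2/λ_1 = 1160/1760 = 0.6591.
L_1/L_2 = (R_1/R_2)²(T_1/T_2)⁴ = (0.333)²(0.6591)⁴ = 0.02093.
F_1/F_2 = (L_1/L_2)/(d_1/d_2)² = 0.02093/(8.00)² = 3.270×10^-4.

3.27×10^-4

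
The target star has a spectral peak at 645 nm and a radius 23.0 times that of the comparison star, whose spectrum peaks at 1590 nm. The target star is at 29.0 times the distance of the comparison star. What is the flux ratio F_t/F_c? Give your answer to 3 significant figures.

Wien's law: T_t/T_c = λ_c/λ_t = 1590/645 = 2.465.
L_t/L_c = (R_t/R_c)²(T_t/T_c)⁴ = (23.0)²(2.465)⁴ = 1.953×10^4.
F_t/F_c = (L_t/L_c)/(d_t/d_c)² = 1.953×10^4/(29.0)² = 23.23.

23.2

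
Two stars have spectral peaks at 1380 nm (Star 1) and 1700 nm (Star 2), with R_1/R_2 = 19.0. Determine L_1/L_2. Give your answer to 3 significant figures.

Wien's law gives T ∝ 1/λ_max, so T_1/T_2 = λ_2/λ_1 = 1700/1380 = 1.232.
Then L ∝ R²T⁴ gives L_1/L_2 = (19.0)² × (1.232)⁴ = 361.0 × 2.303 = 831.4.

831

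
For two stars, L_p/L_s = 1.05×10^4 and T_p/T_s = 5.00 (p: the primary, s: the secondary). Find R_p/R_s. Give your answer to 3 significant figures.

L ∝ R²T⁴ gives R ∝ √L / T², so
R_p/R_s = √(1.05×10^4) / (5.00)² = 102.5 / 25.00 = 4.099.

4.10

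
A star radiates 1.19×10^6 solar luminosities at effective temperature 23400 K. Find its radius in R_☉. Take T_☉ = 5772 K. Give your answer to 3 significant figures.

R/R_☉ = √(L/L_☉) / (T/T_☉)² = √(1.19×10^6) / (4.054)²
       = 1091 / 16.44 = 66.37.

66.4 R_☉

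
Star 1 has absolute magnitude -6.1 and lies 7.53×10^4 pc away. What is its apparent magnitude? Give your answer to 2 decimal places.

13.28

m = M + 5 log₁₀(d/10 pc) = -6.1 + 5 log₁₀(7.53×10^4/10)
  = -6.1 + 5 × 3.877 = -6.1 + 19.38 = 13.28.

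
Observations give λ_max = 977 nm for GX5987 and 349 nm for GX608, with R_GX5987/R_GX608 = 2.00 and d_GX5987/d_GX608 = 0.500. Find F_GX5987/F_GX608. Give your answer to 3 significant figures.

0.261

Wien's law: T_GX5987/T_GX608 = λ_GX608/λ_GX5987 = 349/977 = 0.3572.
L_GX5987/L_GX608 = (R_GX5987/R_GX608)²(T_GX5987/T_GX608)⁴ = (2.00)²(0.3572)⁴ = 0.06513.
F_GX5987/F_GX608 = (L_GX5987/L_GX608)/(d_GX5987/d_GX608)² = 0.06513/(0.500)² = 0.2605.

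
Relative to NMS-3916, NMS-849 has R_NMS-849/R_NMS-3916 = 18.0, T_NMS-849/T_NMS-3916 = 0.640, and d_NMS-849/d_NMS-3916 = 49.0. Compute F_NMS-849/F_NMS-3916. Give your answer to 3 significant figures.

L_NMS-849/L_NMS-3916 = (R_NMS-849/R_NMS-3916)²(T_NMS-849/T_NMS-3916)⁴ = (18.0)² × (0.640)⁴ = 54.36.
F_NMS-849/F_NMS-3916 = (L_NMS-849/L_NMS-3916)/(d_NMS-849/d_NMS-3916)² = 54.36 / (49.0)² = 0.02264.

0.0226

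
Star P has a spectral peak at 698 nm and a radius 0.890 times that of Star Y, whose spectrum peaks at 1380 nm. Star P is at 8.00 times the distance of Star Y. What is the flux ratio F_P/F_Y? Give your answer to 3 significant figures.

Wien's law: T_P/T_Y = λ_Y/λ_P = 1380/698 = 1.977.
L_P/L_Y = (R_P/R_Y)²(T_P/T_Y)⁴ = (0.890)²(1.977)⁴ = 12.10.
F_P/F_Y = (L_P/L_Y)/(d_P/d_Y)² = 12.10/(8.00)² = 0.1891.

0.189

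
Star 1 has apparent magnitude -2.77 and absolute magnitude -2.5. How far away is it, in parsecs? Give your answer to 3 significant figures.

8.83 pc

m − M = 5 log₁₀(d/10 pc)
-2.77 − (-2.5) = -0.27 = 5 log₁₀(d/10)
d = 10 × 10^(-0.27/5) = 10 × 10^-0.054 = 8.831 pc.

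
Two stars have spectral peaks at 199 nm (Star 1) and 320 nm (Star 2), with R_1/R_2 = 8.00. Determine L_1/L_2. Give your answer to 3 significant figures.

428

Wien's law gives T ∝ 1/λ_max, so T_1/T_2 = λ_2/λ_1 = 320/199 = 1.608.
Then L ∝ R²T⁴ gives L_1/L_2 = (8.00)² × (1.608)⁴ = 64.00 × 6.686 = 427.9.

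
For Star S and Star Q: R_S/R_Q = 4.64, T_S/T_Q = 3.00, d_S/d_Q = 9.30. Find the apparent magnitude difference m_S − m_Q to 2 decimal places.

L_S/L_Q = (4.64)²(3.00)⁴ = 1744.
F_S/F_Q = (L_S/L_Q)/(d_S/d_Q)² = 1744/86.49 = 20.16.
m_S − m_Q = −2.5 log₁₀(20.16) = -3.26.

-3.26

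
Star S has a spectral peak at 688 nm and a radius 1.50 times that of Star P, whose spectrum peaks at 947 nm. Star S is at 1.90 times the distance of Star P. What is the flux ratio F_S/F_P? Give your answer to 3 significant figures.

2.24

Wien's law: T_S/T_P = λ_P/λ_S = 947/688 = 1.376.
L_S/L_P = (R_S/R_P)²(T_S/T_P)⁴ = (1.50)²(1.376)⁴ = 8.077.
F_S/F_P = (L_S/L_P)/(d_S/d_P)² = 8.077/(1.90)² = 2.237.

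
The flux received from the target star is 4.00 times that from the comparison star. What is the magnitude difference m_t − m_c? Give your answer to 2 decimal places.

-1.51

m_t − m_c = −2.5 log₁₀(F_t/F_c) = −2.5 log₁₀(4.00) = −2.5 × (0.602) = -1.505.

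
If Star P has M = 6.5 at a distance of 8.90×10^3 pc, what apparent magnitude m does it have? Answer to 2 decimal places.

21.25

m = M + 5 log₁₀(d/10 pc) = 6.5 + 5 log₁₀(8.90×10^3/10)
  = 6.5 + 5 × 2.949 = 6.5 + 14.75 = 21.25.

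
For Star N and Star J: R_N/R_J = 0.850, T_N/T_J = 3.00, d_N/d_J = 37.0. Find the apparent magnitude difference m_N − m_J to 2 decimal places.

L_N/L_J = (0.850)²(3.00)⁴ = 58.52.
F_N/F_J = (L_N/L_J)/(d_N/d_J)² = 58.52/1369 = 0.04275.
m_N − m_J = −2.5 log₁₀(0.04275) = 3.42.

3.42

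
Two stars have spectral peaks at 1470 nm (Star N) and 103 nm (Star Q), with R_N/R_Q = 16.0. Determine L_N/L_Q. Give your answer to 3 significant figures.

0.00617

Wien's law gives T ∝ 1/λ_max, so T_N/T_Q = λ_Q/λ_N = 103/1470 = 0.07007.
Then L ∝ R²T⁴ gives L_N/L_Q = (16.0)² × (0.07007)⁴ = 256.0 × 2.410×10^-5 = 0.006170.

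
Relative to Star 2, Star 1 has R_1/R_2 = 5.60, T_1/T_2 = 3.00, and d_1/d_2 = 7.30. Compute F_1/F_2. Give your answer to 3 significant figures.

47.7

L_1/L_2 = (R_1/R_2)²(T_1/T_2)⁴ = (5.60)² × (3.00)⁴ = 2540.
F_1/F_2 = (L_1/L_2)/(d_1/d_2)² = 2540 / (7.30)² = 47.67.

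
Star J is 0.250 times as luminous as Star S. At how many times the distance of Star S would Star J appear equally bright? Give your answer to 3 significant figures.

Equal flux requires L_J/d_J² = L_S/d_S², so d_J/d_S = √(L_J/L_S)
= √(0.250) = 0.5000.

0.500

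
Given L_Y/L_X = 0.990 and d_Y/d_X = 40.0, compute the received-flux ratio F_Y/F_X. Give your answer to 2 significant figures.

F = L/(4πd²), so F_Y/F_X = (L_Y/L_X) / (d_Y/d_X)²
= 0.990 / (40.0)² = 0.990 / 1600 = 6.187×10^-4.

6.2×10^-4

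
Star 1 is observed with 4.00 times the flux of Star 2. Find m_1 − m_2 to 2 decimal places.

m_1 − m_2 = −2.5 log₁₀(F_1/F_2) = −2.5 log₁₀(4.00) = −2.5 × (0.602) = -1.505.

-1.51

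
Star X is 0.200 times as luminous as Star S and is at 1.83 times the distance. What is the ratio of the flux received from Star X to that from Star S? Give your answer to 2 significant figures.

F = L/(4πd²), so F_X/F_S = (L_X/L_S) / (d_X/d_S)²
= 0.200 / (1.83)² = 0.200 / 3.349 = 0.05972.

0.060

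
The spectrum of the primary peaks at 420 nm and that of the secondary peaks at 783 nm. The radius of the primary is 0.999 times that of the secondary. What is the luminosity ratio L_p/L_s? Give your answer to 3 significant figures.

Wien's law gives T ∝ 1/λ_max, so T_p/T_s = λ_s/λ_p = 783/420 = 1.864.
Then L ∝ R²T⁴ gives L_p/L_s = (0.999)² × (1.864)⁴ = 0.9980 × 12.08 = 12.06.

12.1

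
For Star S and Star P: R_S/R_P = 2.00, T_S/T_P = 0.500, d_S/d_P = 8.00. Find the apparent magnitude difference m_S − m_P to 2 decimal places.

6.02

L_S/L_P = (2.00)²(0.500)⁴ = 0.2500.
F_S/F_P = (L_S/L_P)/(d_S/d_P)² = 0.2500/64.00 = 0.003906.
m_S − m_P = −2.5 log₁₀(0.003906) = 6.02.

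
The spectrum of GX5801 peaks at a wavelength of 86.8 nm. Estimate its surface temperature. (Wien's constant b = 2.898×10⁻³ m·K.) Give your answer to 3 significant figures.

T = b/λ_max = 2.898×10⁻³ / (86.8×10⁻⁹) = 3.339×10^4 K.

3.34×10^4 K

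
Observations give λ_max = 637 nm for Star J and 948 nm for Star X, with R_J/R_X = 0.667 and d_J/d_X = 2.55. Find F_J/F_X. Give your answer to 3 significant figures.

Wien's law: T_J/T_X = λ_X/λ_J = 948/637 = 1.488.
L_J/L_X = (R_J/R_X)²(T_J/T_X)⁴ = (0.667)²(1.488)⁴ = 2.182.
F_J/F_X = (L_J/L_X)/(d_J/d_X)² = 2.182/(2.55)² = 0.3356.

0.336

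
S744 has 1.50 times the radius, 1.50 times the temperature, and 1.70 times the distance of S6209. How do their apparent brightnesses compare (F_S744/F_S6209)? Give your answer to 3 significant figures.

L_S744/L_S6209 = (R_S744/R_S6209)²(T_S744/T_S6209)⁴ = (1.50)² × (1.50)⁴ = 11.39.
F_S744/F_S6209 = (L_S744/L_S6209)/(d_S744/d_S6209)² = 11.39 / (1.70)² = 3.941.

3.94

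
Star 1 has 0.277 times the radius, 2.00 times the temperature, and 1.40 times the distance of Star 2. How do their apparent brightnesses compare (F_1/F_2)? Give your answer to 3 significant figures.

0.626

L_1/L_2 = (R_1/R_2)²(T_1/T_2)⁴ = (0.277)² × (2.00)⁴ = 1.228.
F_1/F_2 = (L_1/L_2)/(d_1/d_2)² = 1.228 / (1.40)² = 0.6264.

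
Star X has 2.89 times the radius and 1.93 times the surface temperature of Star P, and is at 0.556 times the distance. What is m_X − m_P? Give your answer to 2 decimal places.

L_X/L_P = (2.89)²(1.93)⁴ = 115.9.
F_X/F_P = (L_X/L_P)/(d_X/d_P)² = 115.9/0.3091 = 374.9.
m_X − m_P = −2.5 log₁₀(374.9) = -6.43.

-6.43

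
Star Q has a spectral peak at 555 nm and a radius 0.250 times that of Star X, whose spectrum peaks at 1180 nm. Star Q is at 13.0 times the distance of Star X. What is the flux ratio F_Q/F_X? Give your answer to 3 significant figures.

Wien's law: T_Q/T_X = λ_X/λ_Q = 1180/555 = 2.126.
L_Q/L_X = (R_Q/R_X)²(T_Q/T_X)⁴ = (0.250)²(2.126)⁴ = 1.277.
F_Q/F_X = (L_Q/L_X)/(d_Q/d_X)² = 1.277/(13.0)² = 0.007557.

0.00756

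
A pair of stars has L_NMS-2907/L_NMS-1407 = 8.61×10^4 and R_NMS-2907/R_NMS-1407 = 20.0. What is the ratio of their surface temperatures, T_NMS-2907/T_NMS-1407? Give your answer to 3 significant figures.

3.83

L ∝ R²T⁴ gives T ∝ (L/R²)^(1/4), so
T_NMS-2907/T_NMS-1407 = (8.61×10^4 / 20.0²)^(1/4) = (215.2)^(1/4) = 3.830.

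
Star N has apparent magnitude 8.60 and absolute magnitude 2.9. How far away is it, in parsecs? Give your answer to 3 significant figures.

138 pc

m − M = 5 log₁₀(d/10 pc)
8.60 − (2.9) = 5.70 = 5 log₁₀(d/10)
d = 10 × 10^(5.70/5) = 10 × 10^1.140 = 138.0 pc.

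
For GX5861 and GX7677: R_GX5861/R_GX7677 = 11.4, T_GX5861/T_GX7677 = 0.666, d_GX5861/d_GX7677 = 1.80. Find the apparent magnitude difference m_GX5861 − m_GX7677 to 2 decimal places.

-2.24

L_GX5861/L_GX7677 = (11.4)²(0.666)⁴ = 25.57.
F_GX5861/F_GX7677 = (L_GX5861/L_GX7677)/(d_GX5861/d_GX7677)² = 25.57/3.240 = 7.892.
m_GX5861 − m_GX7677 = −2.5 log₁₀(7.892) = -2.24.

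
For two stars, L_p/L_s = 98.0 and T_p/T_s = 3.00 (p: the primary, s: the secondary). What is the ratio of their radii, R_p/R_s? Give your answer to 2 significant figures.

1.1

L ∝ R²T⁴ gives R ∝ √L / T², so
R_p/R_s = √(98.0) / (3.00)² = 9.899 / 9.000 = 1.100.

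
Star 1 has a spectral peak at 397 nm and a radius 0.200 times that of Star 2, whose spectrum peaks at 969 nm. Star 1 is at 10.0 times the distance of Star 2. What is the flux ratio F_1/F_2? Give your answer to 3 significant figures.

Wien's law: T_1/T_2 = λ_2/λ_1 = 969/397 = 2.441.
L_1/L_2 = (R_1/R_2)²(T_1/T_2)⁴ = (0.200)²(2.441)⁴ = 1.420.
F_1/F_2 = (L_1/L_2)/(d_1/d_2)² = 1.420/(10.0)² = 0.01420.

0.0142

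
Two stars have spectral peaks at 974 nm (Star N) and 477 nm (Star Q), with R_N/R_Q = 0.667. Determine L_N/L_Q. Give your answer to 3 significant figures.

Wien's law gives T ∝ 1/λ_max, so T_N/T_Q = λ_Q/λ_N = 477/974 = 0.4897.
Then L ∝ R²T⁴ gives L_N/L_Q = (0.667)² × (0.4897)⁴ = 0.4449 × 0.05752 = 0.02559.

0.0256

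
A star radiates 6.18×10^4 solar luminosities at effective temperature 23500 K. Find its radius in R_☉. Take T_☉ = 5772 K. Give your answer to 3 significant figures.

15.0 R_☉

R/R_☉ = √(L/L_☉) / (T/T_☉)² = √(6.18×10^4) / (4.071)²
       = 248.6 / 16.58 = 15.00.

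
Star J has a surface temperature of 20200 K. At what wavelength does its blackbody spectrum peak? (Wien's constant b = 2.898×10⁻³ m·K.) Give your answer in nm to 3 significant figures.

λ_max = b/T = 2.898×10⁻³ / 20200 = 1.43×10^-7 m = 143.5 nm.

143 nm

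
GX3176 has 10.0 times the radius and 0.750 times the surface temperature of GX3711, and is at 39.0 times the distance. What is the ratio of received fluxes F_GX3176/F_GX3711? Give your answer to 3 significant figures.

L_GX3176/L_GX3711 = (R_GX3176/R_GX3711)²(T_GX3176/T_GX3711)⁴ = (10.0)² × (0.750)⁴ = 31.64.
F_GX3176/F_GX3711 = (L_GX3176/L_GX3711)/(d_GX3176/d_GX3711)² = 31.64 / (39.0)² = 0.02080.

0.0208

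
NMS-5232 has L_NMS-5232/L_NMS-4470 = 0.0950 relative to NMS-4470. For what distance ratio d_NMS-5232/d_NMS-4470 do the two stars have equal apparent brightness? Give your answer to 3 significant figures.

0.308

Equal flux requires L_NMS-5232/d_NMS-5232² = L_NMS-4470/d_NMS-4470², so d_NMS-5232/d_NMS-4470 = √(L_NMS-5232/L_NMS-4470)
= √(0.0950) = 0.3082.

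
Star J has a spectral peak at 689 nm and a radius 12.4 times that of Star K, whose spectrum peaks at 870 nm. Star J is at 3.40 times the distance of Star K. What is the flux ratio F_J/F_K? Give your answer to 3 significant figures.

Wien's law: T_J/T_K = λ_K/λ_J = 870/689 = 1.263.
L_J/L_K = (R_J/R_K)²(T_J/T_K)⁴ = (12.4)²(1.263)⁴ = 390.9.
F_J/F_K = (L_J/L_K)/(d_J/d_K)² = 390.9/(3.40)² = 33.81.

33.8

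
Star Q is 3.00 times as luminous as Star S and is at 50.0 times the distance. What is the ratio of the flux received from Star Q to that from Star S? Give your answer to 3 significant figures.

0.00120

F = L/(4πd²), so F_Q/F_S = (L_Q/L_S) / (d_Q/d_S)²
= 3.00 / (50.0)² = 3.00 / 2500 = 0.001200.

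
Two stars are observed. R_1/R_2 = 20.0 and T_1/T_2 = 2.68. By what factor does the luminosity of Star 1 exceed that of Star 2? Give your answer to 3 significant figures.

From the Stefan–Boltzmann law, L ∝ R²T⁴, so
L_1/L_2 = (R_1/R_2)² (T_1/T_2)⁴ = (20.0)² × (2.68)⁴ = 400.0 × 51.59 = 2.063×10^4.

2.06×10^4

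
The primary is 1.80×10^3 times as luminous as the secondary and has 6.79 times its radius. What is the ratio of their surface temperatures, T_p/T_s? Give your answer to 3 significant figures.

L ∝ R²T⁴ gives T ∝ (L/R²)^(1/4), so
T_p/T_s = (1.80×10^3 / 6.79²)^(1/4) = (39.04)^(1/4) = 2.500.

2.50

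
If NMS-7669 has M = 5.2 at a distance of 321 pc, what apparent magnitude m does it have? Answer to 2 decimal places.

m = M + 5 log₁₀(d/10 pc) = 5.2 + 5 log₁₀(321/10)
  = 5.2 + 5 × 1.507 = 5.2 + 7.53 = 12.73.

12.73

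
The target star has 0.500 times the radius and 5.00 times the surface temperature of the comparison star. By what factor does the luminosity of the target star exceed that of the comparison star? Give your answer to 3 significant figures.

156

From the Stefan–Boltzmann law, L ∝ R²T⁴, so
L_t/L_c = (R_t/R_c)² (T_t/T_c)⁴ = (0.500)² × (5.00)⁴ = 0.2500 × 625.0 = 156.2.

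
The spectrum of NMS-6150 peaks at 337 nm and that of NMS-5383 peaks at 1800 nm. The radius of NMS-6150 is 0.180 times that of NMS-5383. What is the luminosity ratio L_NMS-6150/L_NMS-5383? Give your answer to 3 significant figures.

Wien's law gives T ∝ 1/λ_max, so T_NMS-6150/T_NMS-5383 = λ_NMS-5383/λ_NMS-6150 = 1800/337 = 5.341.
Then L ∝ R²T⁴ gives L_NMS-6150/L_NMS-5383 = (0.180)² × (5.341)⁴ = 0.03240 × 813.9 = 26.37.

26.4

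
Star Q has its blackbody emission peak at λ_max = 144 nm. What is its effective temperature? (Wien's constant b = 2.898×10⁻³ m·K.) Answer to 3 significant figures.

T = b/λ_max = 2.898×10⁻³ / (144×10⁻⁹) = 2.012×10^4 K.

2.01×10^4 K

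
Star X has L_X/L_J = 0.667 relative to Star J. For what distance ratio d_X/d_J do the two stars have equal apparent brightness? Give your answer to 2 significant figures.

Equal flux requires L_X/d_X² = L_J/d_J², so d_X/d_J = √(L_X/L_J)
= √(0.667) = 0.8167.

0.82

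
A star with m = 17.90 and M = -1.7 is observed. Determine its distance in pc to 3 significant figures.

8.32×10^4 pc

m − M = 5 log₁₀(d/10 pc)
17.90 − (-1.7) = 19.60 = 5 log₁₀(d/10)
d = 10 × 10^(19.60/5) = 10 × 10^3.920 = 8.318×10^4 pc.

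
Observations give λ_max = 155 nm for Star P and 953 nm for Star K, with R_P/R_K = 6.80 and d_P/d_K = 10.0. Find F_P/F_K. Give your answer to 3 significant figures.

Wien's law: T_P/T_K = λ_K/λ_P = 953/155 = 6.148.
L_P/L_K = (R_P/R_K)²(T_P/T_K)⁴ = (6.80)²(6.148)⁴ = 6.608×10^4.
F_P/F_K = (L_P/L_K)/(d_P/d_K)² = 6.608×10^4/(10.0)² = 660.8.

661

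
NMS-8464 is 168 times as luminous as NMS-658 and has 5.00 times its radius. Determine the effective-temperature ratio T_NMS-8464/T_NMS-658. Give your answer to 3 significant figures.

1.61

L ∝ R²T⁴ gives T ∝ (L/R²)^(1/4), so
T_NMS-8464/T_NMS-658 = (168 / 5.00²)^(1/4) = (6.720)^(1/4) = 1.610.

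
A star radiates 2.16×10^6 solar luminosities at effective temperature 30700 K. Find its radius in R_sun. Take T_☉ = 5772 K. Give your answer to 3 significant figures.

52.0 R_sun

R/R_☉ = √(L/L_☉) / (T/T_☉)² = √(2.16×10^6) / (5.319)²
       = 1470 / 28.29 = 51.95.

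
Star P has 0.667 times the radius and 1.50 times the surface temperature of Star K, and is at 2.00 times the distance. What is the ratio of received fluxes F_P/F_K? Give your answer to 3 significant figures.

L_P/L_K = (R_P/R_K)²(T_P/T_K)⁴ = (0.667)² × (1.50)⁴ = 2.252.
F_P/F_K = (L_P/L_K)/(d_P/d_K)² = 2.252 / (2.00)² = 0.5631.

0.563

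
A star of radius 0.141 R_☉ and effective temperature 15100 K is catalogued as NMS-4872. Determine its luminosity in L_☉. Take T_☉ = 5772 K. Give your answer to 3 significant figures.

0.931 L_☉

L/L_☉ = (R/R_☉)² (T/T_☉)⁴ = (0.141)² × (15100/5772)⁴
       = 0.01988 × (2.616)⁴ = 0.01988 × 46.84 = 0.9312.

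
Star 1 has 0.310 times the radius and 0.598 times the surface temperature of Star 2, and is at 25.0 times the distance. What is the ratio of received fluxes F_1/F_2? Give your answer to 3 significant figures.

L_1/L_2 = (R_1/R_2)²(T_1/T_2)⁴ = (0.310)² × (0.598)⁴ = 0.01229.
F_1/F_2 = (L_1/L_2)/(d_1/d_2)² = 0.01229 / (25.0)² = 1.966×10^-5.

1.97×10^-5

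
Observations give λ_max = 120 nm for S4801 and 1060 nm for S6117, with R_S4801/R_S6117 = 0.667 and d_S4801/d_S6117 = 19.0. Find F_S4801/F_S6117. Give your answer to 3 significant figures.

7.50

Wien's law: T_S4801/T_S6117 = λ_S6117/λ_S4801 = 1060/120 = 8.833.
L_S4801/L_S6117 = (R_S4801/R_S6117)²(T_S4801/T_S6117)⁴ = (0.667)²(8.833)⁴ = 2709.
F_S4801/F_S6117 = (L_S4801/L_S6117)/(d_S4801/d_S6117)² = 2709/(19.0)² = 7.503.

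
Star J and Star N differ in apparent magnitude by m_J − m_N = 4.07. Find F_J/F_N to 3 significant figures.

F_J/F_N = 10^(−(m_J − m_N)/2.5) = 10^(-4.07/2.5) = 10^-1.628 = 0.02355.

0.0236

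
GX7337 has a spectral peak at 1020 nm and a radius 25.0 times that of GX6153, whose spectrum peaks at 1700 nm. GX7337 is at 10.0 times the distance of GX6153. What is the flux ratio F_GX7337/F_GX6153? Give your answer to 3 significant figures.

48.2

Wien's law: T_GX7337/T_GX6153 = λ_GX6153/λ_GX7337 = 1700/1020 = 1.667.
L_GX7337/L_GX6153 = (R_GX7337/R_GX6153)²(T_GX7337/T_GX6153)⁴ = (25.0)²(1.667)⁴ = 4823.
F_GX7337/F_GX6153 = (L_GX7337/L_GX6153)/(d_GX7337/d_GX6153)² = 4823/(10.0)² = 48.23.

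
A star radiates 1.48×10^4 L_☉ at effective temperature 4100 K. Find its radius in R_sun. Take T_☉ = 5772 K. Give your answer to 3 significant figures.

R/R_☉ = √(L/L_☉) / (T/T_☉)² = √(1.48×10^4) / (0.7103)²
       = 121.7 / 0.5046 = 241.1.

241 R_sun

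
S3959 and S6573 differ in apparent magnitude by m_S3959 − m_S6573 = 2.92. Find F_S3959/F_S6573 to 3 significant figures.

F_S3959/F_S6573 = 10^(−(m_S3959 − m_S6573)/2.5) = 10^(-2.92/2.5) = 10^-1.168 = 0.06792.

0.0679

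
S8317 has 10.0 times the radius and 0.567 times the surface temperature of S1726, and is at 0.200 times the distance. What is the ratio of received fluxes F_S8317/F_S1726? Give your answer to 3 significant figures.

L_S8317/L_S1726 = (R_S8317/R_S1726)²(T_S8317/T_S1726)⁴ = (10.0)² × (0.567)⁴ = 10.34.
F_S8317/F_S1726 = (L_S8317/L_S1726)/(d_S8317/d_S1726)² = 10.34 / (0.200)² = 258.4.

258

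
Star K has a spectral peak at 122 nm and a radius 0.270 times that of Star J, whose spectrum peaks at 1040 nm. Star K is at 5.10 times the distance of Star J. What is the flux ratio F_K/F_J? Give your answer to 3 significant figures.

14.8

Wien's law: T_K/T_J = λ_J/λ_K = 1040/122 = 8.525.
L_K/L_J = (R_K/R_J)²(T_K/T_J)⁴ = (0.270)²(8.525)⁴ = 385.0.
F_K/F_J = (L_K/L_J)/(d_K/d_J)² = 385.0/(5.10)² = 14.80.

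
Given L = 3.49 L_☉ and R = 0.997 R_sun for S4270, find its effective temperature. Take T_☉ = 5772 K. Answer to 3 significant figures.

T/T_☉ = (L/L_☉)^(1/4) / (R/R_☉)^(1/2)
T = 5772 × (3.49)^(1/4) / √(0.997) = 5772 × 1.367 / 0.9985 = 7901 K.

7.90×10^3 K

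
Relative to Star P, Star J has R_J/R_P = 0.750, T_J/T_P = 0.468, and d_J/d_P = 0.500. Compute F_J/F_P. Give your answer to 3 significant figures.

L_J/L_P = (R_J/R_P)²(T_J/T_P)⁴ = (0.750)² × (0.468)⁴ = 0.02698.
F_J/F_P = (L_J/L_P)/(d_J/d_P)² = 0.02698 / (0.500)² = 0.1079.

0.108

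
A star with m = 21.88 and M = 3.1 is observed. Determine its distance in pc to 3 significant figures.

5.70×10^4 pc

m − M = 5 log₁₀(d/10 pc)
21.88 − (3.1) = 18.78 = 5 log₁₀(d/10)
d = 10 × 10^(18.78/5) = 10 × 10^3.756 = 5.702×10^4 pc.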